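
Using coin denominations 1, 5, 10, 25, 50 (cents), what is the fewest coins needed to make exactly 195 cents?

6

195 − 3×50→45 − 1×25→20 − 2×10→0
Total coins = 3 + 1 + 2 = 6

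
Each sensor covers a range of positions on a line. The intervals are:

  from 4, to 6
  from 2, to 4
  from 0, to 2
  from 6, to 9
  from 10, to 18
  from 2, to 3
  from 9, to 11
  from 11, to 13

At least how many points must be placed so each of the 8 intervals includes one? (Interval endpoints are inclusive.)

3

Process intervals by earliest right end; each time one isn't hit yet, stab at its right endpoint.
Sorted: [0,2] [2,3] [2,4] [4,6] [6,9] [9,11] [11,13] [10,18]
{[0,2],[2,3],[2,4]} hit by 2; {[4,6],[6,9]} hit by 6; {[9,11],[11,13],[10,18]} hit by 11.
Points: 2, 6, 11 (3 total).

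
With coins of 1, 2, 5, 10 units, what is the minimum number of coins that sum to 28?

Greedy: take as many of the largest coin as possible, then repeat with the remainder.
28 = 2×10 + 1×5 + 1×2 + 1×1
Total coins = 2 + 1 + 1 + 1 = 5

5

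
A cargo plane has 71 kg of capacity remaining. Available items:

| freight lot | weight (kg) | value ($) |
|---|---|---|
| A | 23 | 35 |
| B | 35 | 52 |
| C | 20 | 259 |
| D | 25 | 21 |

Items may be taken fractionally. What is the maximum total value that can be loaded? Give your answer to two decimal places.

Sort by value per unit weight and fill in that order.
Ratios (sorted): C 12.95, A 1.52, B 1.49, D 0.84
take C (20 @ 259); take A (23 @ 35); take 28/35 of B → 41.60. Capacity used 71/71.
Total value = 335.60

335.60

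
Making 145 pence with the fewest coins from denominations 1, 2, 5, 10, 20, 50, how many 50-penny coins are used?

2

145 − 2×50→45 − 2×20→5 − 1×5→0
Count of 50: 2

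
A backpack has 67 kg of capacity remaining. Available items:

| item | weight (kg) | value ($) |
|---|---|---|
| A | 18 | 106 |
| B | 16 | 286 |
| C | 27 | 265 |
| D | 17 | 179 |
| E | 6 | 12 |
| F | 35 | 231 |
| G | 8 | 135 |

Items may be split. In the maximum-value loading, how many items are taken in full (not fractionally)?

Sort by value per unit weight and fill in that order.
Order: B (286/16=17.88) > G (135/8=16.88) > D (179/17=10.53) > C (265/27=9.81) > F (231/35=6.60) > A (106/18=5.89) > E (12/6=2.00)
Fill: take B (16 @ 286) → take G (8 @ 135) → take D (17 @ 179) → take 26/27 of C → 255.19; 67/67 used.
3 item(s) taken whole; one partial (take 26/27 of C).

3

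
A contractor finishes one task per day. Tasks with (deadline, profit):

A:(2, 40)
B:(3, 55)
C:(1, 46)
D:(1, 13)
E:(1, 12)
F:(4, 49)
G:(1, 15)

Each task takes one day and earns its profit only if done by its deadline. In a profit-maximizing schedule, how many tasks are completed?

Sort by profit descending; place each in the latest free slot ≤ its deadline.
By profit: B(d3,55), F(d4,49), C(d1,46), A(d2,40), G(d1,15), D(d1,13), E(d1,12)
B→slot 3; F→slot 4; C→slot 1; A→slot 2; G skipped; D skipped; E skipped.
4 of 7 scheduled.

4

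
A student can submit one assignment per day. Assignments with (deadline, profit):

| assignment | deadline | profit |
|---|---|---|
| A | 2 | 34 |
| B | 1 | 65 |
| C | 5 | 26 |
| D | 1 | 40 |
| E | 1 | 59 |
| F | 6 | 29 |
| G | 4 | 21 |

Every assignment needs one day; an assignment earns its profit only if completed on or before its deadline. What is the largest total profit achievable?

175

Profit order: B=65 E=59 D=40 A=34 F=29 C=26 G=21
Assign: B→slot 1, E skipped, D skipped, A→slot 2, F→slot 6, C→slot 5, G→slot 4.
Slots: [1:B] [2:A] [4:G] [5:C] [6:F]
Profit = 65 + 34 + 21 + 26 + 29 = 175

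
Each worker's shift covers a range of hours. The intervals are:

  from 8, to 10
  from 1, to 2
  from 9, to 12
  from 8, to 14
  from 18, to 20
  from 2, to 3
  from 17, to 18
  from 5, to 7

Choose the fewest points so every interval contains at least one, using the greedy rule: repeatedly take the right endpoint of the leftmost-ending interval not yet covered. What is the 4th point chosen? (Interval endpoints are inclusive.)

Sort by right endpoint; whenever an interval is uncovered, place a point at its right end.
Sorted: [1,2] [2,3] [5,7] [8,10] [9,12] [8,14] [17,18] [18,20]
{[1,2],[2,3]} hit by 2; {[5,7]} hit by 7; {[8,10],[9,12],[8,14]} hit by 10; {[17,18],[18,20]} hit by 18.
Points: 2, 7, 10, 18 (4 total).

18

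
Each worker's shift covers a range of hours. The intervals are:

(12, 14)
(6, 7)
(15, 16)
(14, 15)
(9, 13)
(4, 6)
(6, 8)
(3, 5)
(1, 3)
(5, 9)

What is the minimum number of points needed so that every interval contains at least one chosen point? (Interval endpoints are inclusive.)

Process intervals by earliest right end; each time one isn't hit yet, stab at its right endpoint.
Sorted: [1,3] [3,5] [4,6] [6,7] [6,8] [5,9] [9,13] [12,14] [14,15] [15,16]
{[1,3],[3,5]} hit by 3; {[4,6],[6,7],[6,8],[5,9]} hit by 6; {[9,13],[12,14]} hit by 13; {[14,15],[15,16]} hit by 15.
Points: 3, 6, 13, 15 (4 total).

4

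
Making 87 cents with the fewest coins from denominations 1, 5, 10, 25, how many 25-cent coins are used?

3

Use the largest denomination that fits, subtract, and repeat.
87 = 3×25 + 1×10 + 2×1
Count of 25: 3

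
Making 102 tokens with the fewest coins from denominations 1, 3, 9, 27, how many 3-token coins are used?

1

Greedy: take as many of the largest coin as possible, then repeat with the remainder.
102 = 3×27 + 2×9 + 1×3
Count of 3: 1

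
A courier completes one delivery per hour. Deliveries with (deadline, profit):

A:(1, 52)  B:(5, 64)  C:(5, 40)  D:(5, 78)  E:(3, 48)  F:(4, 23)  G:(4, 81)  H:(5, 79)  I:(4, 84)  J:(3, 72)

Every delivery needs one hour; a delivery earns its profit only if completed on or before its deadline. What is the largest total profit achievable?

394

Take jobs in profit order; each goes to the latest open slot no later than its deadline.
By profit: I(d4,84), G(d4,81), H(d5,79), D(d5,78), J(d3,72), B(d5,64), A(d1,52), E(d3,48), C(d5,40), F(d4,23)
I→slot 4; G→slot 3; H→slot 5; D→slot 2; J→slot 1; B skipped; A skipped; E skipped; C skipped; F skipped.
Profit = 72 + 78 + 81 + 84 + 79 = 394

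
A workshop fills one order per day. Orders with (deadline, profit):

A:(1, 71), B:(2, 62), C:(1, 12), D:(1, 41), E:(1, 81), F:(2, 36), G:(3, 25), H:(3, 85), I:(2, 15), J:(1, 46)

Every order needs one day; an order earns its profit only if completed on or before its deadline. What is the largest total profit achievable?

Profit order: H=85 E=81 A=71 B=62 J=46 D=41 F=36 G=25 I=15 C=12
Assign: H→slot 3, E→slot 1, A skipped, B→slot 2, J skipped, D skipped, F skipped, G skipped, I skipped, C skipped.
Slots: [1:E] [2:B] [3:H]
Profit = 81 + 62 + 85 = 228

228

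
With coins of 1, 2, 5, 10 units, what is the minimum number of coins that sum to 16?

Greedy: take as many of the largest coin as possible, then repeat with the remainder.
16 = 1×10 + 1×5 + 1×1
Total coins = 1 + 1 + 1 = 3

3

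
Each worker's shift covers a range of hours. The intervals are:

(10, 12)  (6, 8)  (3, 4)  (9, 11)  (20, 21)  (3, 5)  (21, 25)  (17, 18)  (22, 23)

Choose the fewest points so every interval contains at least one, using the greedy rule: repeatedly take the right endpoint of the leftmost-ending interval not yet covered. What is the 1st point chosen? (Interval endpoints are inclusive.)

By right end: [3,4]  [3,5]  [6,8]  [9,11]  [10,12]  [17,18]  [20,21]  [22,23]  [21,25]
[3,4] uncovered → point at 4; [6,8] uncovered → point at 8; [9,11] uncovered → point at 11; [17,18] uncovered → point at 18; [20,21] uncovered → point at 21; [22,23] uncovered → point at 23.
Points: 4, 8, 11, 18, 21, 23 (6 total).

4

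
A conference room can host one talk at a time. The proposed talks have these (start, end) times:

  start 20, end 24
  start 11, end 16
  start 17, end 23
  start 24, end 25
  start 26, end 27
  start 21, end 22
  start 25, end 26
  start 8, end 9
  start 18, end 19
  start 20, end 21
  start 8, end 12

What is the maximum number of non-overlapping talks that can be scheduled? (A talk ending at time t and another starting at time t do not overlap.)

Order by finish time; keep every interval that doesn't clash with the previous kept one.
Sorted by end: (8,9)  (8,12)  (11,16)  (18,19)  (20,21)  (21,22)  (17,23)  (20,24)  (24,25)  (25,26)  (26,27)
take (8,9); take (11,16); take (18,19); take (20,21); take (21,22); skip (20,24); take (24,25); take (25,26); take (26,27).
Selected 8 talks.

8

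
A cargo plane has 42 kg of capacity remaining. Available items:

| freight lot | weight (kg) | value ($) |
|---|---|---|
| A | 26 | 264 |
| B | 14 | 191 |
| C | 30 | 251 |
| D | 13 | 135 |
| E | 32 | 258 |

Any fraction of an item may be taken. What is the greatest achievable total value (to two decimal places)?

Order: B (191/14=13.64) > D (135/13=10.38) > A (264/26=10.15) > C (251/30=8.37) > E (258/32=8.06)
Fill: take B (14 @ 191) → take D (13 @ 135) → take 15/26 of A → 152.31; 42/42 used.
Total value = 478.31

478.31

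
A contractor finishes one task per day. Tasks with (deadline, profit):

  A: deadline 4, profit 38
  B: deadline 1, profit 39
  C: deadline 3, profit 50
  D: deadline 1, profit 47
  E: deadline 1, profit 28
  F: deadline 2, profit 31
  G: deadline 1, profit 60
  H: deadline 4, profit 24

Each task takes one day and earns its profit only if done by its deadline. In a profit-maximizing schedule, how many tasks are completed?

4

Take jobs in profit order; each goes to the latest open slot no later than its deadline.
By profit: G(d1,60), C(d3,50), D(d1,47), B(d1,39), A(d4,38), F(d2,31), E(d1,28), H(d4,24)
G→slot 1; C→slot 3; D skipped; B skipped; A→slot 4; F→slot 2; E skipped; H skipped.
4 of 8 scheduled.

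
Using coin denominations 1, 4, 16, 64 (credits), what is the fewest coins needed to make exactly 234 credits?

234 = 3×64 + 2×16 + 2×4 + 2×1
Total coins = 3 + 2 + 2 + 2 = 9

9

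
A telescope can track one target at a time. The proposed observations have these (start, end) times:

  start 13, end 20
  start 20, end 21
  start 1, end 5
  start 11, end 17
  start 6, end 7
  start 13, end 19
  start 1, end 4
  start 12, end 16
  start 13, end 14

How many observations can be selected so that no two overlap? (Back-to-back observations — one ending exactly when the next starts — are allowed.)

4

Order by finish time; keep every interval that doesn't clash with the previous kept one.
By end time: (1,4), (1,5), (6,7), (13,14), (12,16), (11,17), (13,19), (13,20), (20,21).
Pick (1,4); next start ≥ 4 → (6,7); next start ≥ 7 → (13,14); next start ≥ 14 → (20,21).
Selected 4 observations.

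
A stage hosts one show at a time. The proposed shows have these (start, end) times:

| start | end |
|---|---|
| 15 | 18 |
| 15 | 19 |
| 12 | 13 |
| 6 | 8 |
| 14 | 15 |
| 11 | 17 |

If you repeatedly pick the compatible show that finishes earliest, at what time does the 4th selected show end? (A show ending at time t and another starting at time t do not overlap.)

18

Sort by end time and greedily take each interval whose start is ≥ the last chosen end.
Sorted by end: (6,8)  (12,13)  (14,15)  (11,17)  (15,18)  (15,19)
take (6,8); take (12,13); take (14,15); skip (11,17); take (15,18); skip (15,19).
Selected: (6,8) (12,13) (14,15) (15,18)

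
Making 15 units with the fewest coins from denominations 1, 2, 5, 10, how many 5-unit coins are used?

15 − 1×10→5 − 1×5→0
Count of 5: 1

1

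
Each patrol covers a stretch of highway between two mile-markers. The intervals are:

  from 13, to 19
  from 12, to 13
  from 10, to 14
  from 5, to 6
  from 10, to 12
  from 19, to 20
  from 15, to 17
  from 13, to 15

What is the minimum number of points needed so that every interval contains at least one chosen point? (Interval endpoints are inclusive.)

Process intervals by earliest right end; each time one isn't hit yet, stab at its right endpoint.
Sorted: [5,6] [10,12] [12,13] [10,14] [13,15] [15,17] [13,19] [19,20]
{[5,6]} hit by 6; {[10,12],[12,13],[10,14]} hit by 12; {[13,15],[15,17],[13,19]} hit by 15; {[19,20]} hit by 20.
Points: 6, 12, 15, 20 (4 total).

4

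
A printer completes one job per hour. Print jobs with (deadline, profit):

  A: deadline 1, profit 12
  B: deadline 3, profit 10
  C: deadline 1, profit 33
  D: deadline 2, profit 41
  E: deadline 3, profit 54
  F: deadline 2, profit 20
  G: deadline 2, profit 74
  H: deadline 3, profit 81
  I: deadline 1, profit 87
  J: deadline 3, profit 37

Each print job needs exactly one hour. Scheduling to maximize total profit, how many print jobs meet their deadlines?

Sort by profit descending; place each in the latest free slot ≤ its deadline.
Profit order: I=87 H=81 G=74 E=54 D=41 J=37 C=33 F=20 A=12 B=10
Assign: I→slot 1, H→slot 3, G→slot 2, E skipped, D skipped, J skipped, C skipped, F skipped, A skipped, B skipped.
Slots: [1:I] [2:G] [3:H]
3 of 10 scheduled.

3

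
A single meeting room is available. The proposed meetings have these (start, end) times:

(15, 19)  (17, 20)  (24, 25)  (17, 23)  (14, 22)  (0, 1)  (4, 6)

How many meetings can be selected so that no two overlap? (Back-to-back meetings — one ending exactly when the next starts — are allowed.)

By end time: (0,1), (4,6), (15,19), (17,20), (14,22), (17,23), (24,25).
Pick (0,1); next start ≥ 1 → (4,6); next start ≥ 6 → (15,19); next start ≥ 19 → (24,25).
Selected 4 meetings.

4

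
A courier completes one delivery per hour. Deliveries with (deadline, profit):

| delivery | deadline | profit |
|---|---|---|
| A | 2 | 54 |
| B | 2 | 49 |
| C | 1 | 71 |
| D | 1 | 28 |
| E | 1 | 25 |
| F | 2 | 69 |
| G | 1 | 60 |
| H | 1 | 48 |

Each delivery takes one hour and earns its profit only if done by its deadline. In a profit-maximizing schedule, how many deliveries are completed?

2

Sort by profit descending; place each in the latest free slot ≤ its deadline.
By profit: C(d1,71), F(d2,69), G(d1,60), A(d2,54), B(d2,49), H(d1,48), D(d1,28), E(d1,25)
C→slot 1; F→slot 2; G skipped; A skipped; B skipped; H skipped; D skipped; E skipped.
2 of 8 scheduled.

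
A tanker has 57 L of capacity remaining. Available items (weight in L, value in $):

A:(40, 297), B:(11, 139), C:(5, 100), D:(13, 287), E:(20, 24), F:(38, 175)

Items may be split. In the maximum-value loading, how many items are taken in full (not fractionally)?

Sort by value per unit weight and fill in that order.
Order: D (287/13=22.08) > C (100/5=20.00) > B (139/11=12.64) > A (297/40=7.42) > F (175/38=4.61) > E (24/20=1.20)
Fill: take D (13 @ 287) → take C (5 @ 100) → take B (11 @ 139) → take 28/40 of A → 207.90; 57/57 used.
3 item(s) taken whole; one partial (take 28/40 of A).

3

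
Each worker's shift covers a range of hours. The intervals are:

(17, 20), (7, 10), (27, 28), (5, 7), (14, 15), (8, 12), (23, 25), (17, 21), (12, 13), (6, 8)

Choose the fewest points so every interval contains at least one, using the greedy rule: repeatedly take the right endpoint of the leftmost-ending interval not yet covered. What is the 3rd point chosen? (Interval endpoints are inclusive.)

15

By right end: [5,7]  [6,8]  [7,10]  [8,12]  [12,13]  [14,15]  [17,20]  [17,21]  [23,25]  [27,28]
[5,7] uncovered → point at 7; [8,12] uncovered → point at 12; [14,15] uncovered → point at 15; [17,20] uncovered → point at 20; [23,25] uncovered → point at 25; [27,28] uncovered → point at 28.
Points: 7, 12, 15, 20, 25, 28 (6 total).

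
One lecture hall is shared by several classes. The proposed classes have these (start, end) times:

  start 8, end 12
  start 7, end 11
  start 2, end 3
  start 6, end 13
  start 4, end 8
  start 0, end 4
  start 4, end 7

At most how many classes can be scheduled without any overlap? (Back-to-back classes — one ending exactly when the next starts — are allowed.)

3

Greedy by earliest finish: after sorting by end time, pick each interval compatible with the last pick.
By end time: (2,3), (0,4), (4,7), (4,8), (7,11), (8,12), (6,13).
Pick (2,3); next start ≥ 3 → (4,7); next start ≥ 7 → (7,11).
Selected 3 classes.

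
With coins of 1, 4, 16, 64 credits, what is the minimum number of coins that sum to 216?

Greedy: take as many of the largest coin as possible, then repeat with the remainder.
216 − 3×64→24 − 1×16→8 − 2×4→0
Total coins = 3 + 1 + 2 = 6

6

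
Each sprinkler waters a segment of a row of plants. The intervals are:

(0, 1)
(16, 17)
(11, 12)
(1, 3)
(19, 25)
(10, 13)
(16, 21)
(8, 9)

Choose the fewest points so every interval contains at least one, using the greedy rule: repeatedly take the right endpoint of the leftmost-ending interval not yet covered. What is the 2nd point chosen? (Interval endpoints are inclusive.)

9

By right end: [0,1]  [1,3]  [8,9]  [11,12]  [10,13]  [16,17]  [16,21]  [19,25]
[0,1] uncovered → point at 1; [8,9] uncovered → point at 9; [11,12] uncovered → point at 12; [16,17] uncovered → point at 17; [19,25] uncovered → point at 25.
Points: 1, 9, 12, 17, 25 (5 total).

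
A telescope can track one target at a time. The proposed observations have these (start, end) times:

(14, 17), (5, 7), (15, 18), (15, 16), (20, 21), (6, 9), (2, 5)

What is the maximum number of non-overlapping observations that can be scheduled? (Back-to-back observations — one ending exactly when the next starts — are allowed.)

4

By end time: (2,5), (5,7), (6,9), (15,16), (14,17), (15,18), (20,21).
Pick (2,5); next start ≥ 5 → (5,7); next start ≥ 7 → (15,16); next start ≥ 16 → (20,21).
Selected 4 observations.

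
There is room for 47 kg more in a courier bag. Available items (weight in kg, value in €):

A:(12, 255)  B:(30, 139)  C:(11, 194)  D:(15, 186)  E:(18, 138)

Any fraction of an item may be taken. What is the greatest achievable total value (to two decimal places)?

Greedy by value/weight ratio, highest first.
Order: A (255/12=21.25) > C (194/11=17.64) > D (186/15=12.40) > E (138/18=7.67) > B (139/30=4.63)
Fill: take A (12 @ 255) → take C (11 @ 194) → take D (15 @ 186) → take 9/18 of E → 69.00; 47/47 used.
Total value = 704.00

704.00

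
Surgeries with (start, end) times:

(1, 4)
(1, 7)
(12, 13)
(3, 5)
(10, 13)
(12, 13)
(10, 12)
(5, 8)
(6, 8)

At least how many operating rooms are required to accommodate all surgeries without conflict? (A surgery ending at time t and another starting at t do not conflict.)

Events (time:±→running): 1:+→1 1:+→2 3:+→3 … peak 3.

3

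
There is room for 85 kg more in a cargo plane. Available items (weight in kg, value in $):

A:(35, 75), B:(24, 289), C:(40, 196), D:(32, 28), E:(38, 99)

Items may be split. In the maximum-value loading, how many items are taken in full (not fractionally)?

2

Sort by value per unit weight and fill in that order.
Order: B (289/24=12.04) > C (196/40=4.90) > E (99/38=2.61) > A (75/35=2.14) > D (28/32=0.88)
Fill: take B (24 @ 289) → take C (40 @ 196) → take 21/38 of E → 54.71; 85/85 used.
2 item(s) taken whole; one partial (take 21/38 of E).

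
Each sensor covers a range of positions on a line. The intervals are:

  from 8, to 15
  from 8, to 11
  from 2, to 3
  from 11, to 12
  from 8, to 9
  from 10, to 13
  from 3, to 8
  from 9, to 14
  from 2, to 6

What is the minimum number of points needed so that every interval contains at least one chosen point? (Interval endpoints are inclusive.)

3

Process intervals by earliest right end; each time one isn't hit yet, stab at its right endpoint.
By right end: [2,3]  [2,6]  [3,8]  [8,9]  [8,11]  [11,12]  [10,13]  [9,14]  [8,15]
[2,3] uncovered → point at 3; [8,9] uncovered → point at 9; [11,12] uncovered → point at 12.
Points: 3, 9, 12 (3 total).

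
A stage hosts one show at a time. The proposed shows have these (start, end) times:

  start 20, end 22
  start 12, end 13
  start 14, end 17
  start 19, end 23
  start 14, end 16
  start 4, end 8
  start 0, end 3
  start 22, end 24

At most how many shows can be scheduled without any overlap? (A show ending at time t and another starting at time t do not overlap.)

6

Sorted by end: (0,3)  (4,8)  (12,13)  (14,16)  (14,17)  (20,22)  (19,23)  (22,24)
take (0,3); take (4,8); take (12,13); take (14,16); take (20,22); skip (19,23); take (22,24).
Selected 6 shows.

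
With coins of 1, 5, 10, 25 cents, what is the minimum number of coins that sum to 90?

Use the largest denomination that fits, subtract, and repeat.
90 − 3×25→15 − 1×10→5 − 1×5→0
Total coins = 3 + 1 + 1 = 5

5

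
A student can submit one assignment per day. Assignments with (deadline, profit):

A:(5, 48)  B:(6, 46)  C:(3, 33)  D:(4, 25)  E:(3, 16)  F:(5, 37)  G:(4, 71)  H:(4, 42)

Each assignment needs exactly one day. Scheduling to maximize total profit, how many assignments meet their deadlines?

6

Sort by profit descending; place each in the latest free slot ≤ its deadline.
Profit order: G=71 A=48 B=46 H=42 F=37 C=33 D=25 E=16
Assign: G→slot 4, A→slot 5, B→slot 6, H→slot 3, F→slot 2, C→slot 1, D skipped, E skipped.
Slots: [1:C] [2:F] [3:H] [4:G] [5:A] [6:B]
6 of 8 scheduled.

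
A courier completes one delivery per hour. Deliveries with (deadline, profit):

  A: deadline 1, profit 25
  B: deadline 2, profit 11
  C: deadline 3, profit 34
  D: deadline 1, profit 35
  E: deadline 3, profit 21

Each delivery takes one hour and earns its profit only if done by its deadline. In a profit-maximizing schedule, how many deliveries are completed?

3

Sort by profit descending; place each in the latest free slot ≤ its deadline.
By profit: D(d1,35), C(d3,34), A(d1,25), E(d3,21), B(d2,11)
D→slot 1; C→slot 3; A skipped; E→slot 2; B skipped.
3 of 5 scheduled.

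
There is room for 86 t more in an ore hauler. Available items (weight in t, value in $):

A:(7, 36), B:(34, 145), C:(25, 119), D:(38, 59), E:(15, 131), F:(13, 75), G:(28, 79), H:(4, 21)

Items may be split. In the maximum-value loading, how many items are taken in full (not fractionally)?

Sort by value per unit weight and fill in that order.
Order: E (131/15=8.73) > F (75/13=5.77) > H (21/4=5.25) > A (36/7=5.14) > C (119/25=4.76) > B (145/34=4.26) > G (79/28=2.82) > D (59/38=1.55)
Fill: take E (15 @ 131) → take F (13 @ 75) → take H (4 @ 21) → take A (7 @ 36) → take C (25 @ 119) → take 22/34 of B → 93.82; 86/86 used.
5 item(s) taken whole; one partial (take 22/34 of B).

5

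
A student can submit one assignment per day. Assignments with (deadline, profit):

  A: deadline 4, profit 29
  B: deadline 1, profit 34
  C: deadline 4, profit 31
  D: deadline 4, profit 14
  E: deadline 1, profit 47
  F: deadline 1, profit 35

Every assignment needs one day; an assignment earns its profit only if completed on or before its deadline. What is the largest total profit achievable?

Sort by profit descending; place each in the latest free slot ≤ its deadline.
Profit order: E=47 F=35 B=34 C=31 A=29 D=14
Assign: E→slot 1, F skipped, B skipped, C→slot 4, A→slot 3, D→slot 2.
Slots: [1:E] [2:D] [3:A] [4:C]
Profit = 47 + 14 + 29 + 31 = 121

121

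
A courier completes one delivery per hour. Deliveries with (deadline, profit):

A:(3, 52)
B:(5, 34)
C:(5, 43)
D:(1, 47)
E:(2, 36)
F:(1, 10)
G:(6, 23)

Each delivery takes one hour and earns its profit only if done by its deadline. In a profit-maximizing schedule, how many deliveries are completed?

Take jobs in profit order; each goes to the latest open slot no later than its deadline.
By profit: A(d3,52), D(d1,47), C(d5,43), E(d2,36), B(d5,34), G(d6,23), F(d1,10)
A→slot 3; D→slot 1; C→slot 5; E→slot 2; B→slot 4; G→slot 6; F skipped.
6 of 7 scheduled.

6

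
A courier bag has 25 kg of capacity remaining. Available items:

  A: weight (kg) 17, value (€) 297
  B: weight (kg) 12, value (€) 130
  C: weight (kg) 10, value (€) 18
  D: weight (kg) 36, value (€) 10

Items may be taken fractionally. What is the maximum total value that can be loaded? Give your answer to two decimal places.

Greedy by value/weight ratio, highest first.
Order: A (297/17=17.47) > B (130/12=10.83) > C (18/10=1.80) > D (10/36=0.28)
Fill: take A (17 @ 297) → take 8/12 of B → 86.67; 25/25 used.
Total value = 383.67

383.67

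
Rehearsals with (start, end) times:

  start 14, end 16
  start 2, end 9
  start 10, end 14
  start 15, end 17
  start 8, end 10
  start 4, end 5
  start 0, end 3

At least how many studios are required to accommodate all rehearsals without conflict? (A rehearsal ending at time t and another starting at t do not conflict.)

The answer is the maximum number of intervals overlapping at any instant.
starts: [0, 2, 4, 8, 10, 14, 15]
ends:   [3, 5, 9, 10, 14, 16, 17]
s0→1 s2→2  — peak 2.

2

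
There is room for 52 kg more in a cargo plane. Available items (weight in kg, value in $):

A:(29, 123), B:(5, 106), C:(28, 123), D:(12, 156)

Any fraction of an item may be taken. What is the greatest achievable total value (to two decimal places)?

414.69

Sort by value per unit weight and fill in that order.
Order: B (106/5=21.20) > D (156/12=13.00) > C (123/28=4.39) > A (123/29=4.24)
Fill: take B (5 @ 106) → take D (12 @ 156) → take C (28 @ 123) → take 7/29 of A → 29.69; 52/52 used.
Total value = 414.69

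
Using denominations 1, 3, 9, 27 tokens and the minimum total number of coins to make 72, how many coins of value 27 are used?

Greedy: take as many of the largest coin as possible, then repeat with the remainder.
72 − 2×27→18 − 2×9→0
Count of 27: 2

2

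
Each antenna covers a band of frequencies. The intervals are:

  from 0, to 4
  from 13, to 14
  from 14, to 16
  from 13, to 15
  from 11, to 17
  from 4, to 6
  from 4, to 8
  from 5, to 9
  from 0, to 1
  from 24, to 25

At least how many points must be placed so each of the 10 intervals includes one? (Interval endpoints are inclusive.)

4

Process intervals by earliest right end; each time one isn't hit yet, stab at its right endpoint.
By right end: [0,1]  [0,4]  [4,6]  [4,8]  [5,9]  [13,14]  [13,15]  [14,16]  [11,17]  [24,25]
[0,1] uncovered → point at 1; [4,6] uncovered → point at 6; [13,14] uncovered → point at 14; [24,25] uncovered → point at 25.
Points: 1, 6, 14, 25 (4 total).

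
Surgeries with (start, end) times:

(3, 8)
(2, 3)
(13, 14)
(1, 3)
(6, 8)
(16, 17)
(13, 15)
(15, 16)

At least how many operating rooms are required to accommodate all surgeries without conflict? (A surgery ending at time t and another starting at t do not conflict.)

The answer is the maximum number of intervals overlapping at any instant.
Events (time:±→running): 1:+→1 2:+→2 … peak 2.

2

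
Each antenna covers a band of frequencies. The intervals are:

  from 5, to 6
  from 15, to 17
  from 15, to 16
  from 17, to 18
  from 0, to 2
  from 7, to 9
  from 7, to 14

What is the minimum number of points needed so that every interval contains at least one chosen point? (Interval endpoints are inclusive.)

Process intervals by earliest right end; each time one isn't hit yet, stab at its right endpoint.
Sorted: [0,2] [5,6] [7,9] [7,14] [15,16] [15,17] [17,18]
{[0,2]} hit by 2; {[5,6]} hit by 6; {[7,9],[7,14]} hit by 9; {[15,16],[15,17]} hit by 16; {[17,18]} hit by 18.
Points: 2, 6, 9, 16, 18 (5 total).

5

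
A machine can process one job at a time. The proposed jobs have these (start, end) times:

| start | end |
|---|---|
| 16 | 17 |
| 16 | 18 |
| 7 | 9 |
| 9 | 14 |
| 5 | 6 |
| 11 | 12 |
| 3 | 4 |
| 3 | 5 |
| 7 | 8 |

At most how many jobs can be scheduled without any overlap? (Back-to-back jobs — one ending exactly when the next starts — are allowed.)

5

Sort by end time and greedily take each interval whose start is ≥ the last chosen end.
Sorted by end: (3,4)  (3,5)  (5,6)  (7,8)  (7,9)  (11,12)  (9,14)  (16,17)  (16,18)
take (3,4); take (5,6); take (7,8); take (11,12); take (16,17); skip (16,18).
Selected 5 jobs.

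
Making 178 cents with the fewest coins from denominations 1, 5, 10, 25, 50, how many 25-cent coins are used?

1

Greedy: take as many of the largest coin as possible, then repeat with the remainder.
178 − 3×50→28 − 1×25→3 − 3×1→0
Count of 25: 1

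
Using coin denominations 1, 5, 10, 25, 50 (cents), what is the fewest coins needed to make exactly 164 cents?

8

164 = 3×50 + 1×10 + 4×1
Total coins = 3 + 1 + 4 = 8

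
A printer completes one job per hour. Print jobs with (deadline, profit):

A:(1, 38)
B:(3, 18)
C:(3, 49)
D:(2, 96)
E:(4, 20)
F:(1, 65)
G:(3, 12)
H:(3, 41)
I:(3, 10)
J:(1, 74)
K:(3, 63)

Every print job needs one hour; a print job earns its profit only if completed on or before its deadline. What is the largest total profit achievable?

Profit order: D=96 J=74 F=65 K=63 C=49 H=41 A=38 E=20 B=18 G=12 I=10
Assign: D→slot 2, J→slot 1, F skipped, K→slot 3, C skipped, H skipped, A skipped, E→slot 4, B skipped, G skipped, I skipped.
Slots: [1:J] [2:D] [3:K] [4:E]
Profit = 74 + 96 + 63 + 20 = 253

253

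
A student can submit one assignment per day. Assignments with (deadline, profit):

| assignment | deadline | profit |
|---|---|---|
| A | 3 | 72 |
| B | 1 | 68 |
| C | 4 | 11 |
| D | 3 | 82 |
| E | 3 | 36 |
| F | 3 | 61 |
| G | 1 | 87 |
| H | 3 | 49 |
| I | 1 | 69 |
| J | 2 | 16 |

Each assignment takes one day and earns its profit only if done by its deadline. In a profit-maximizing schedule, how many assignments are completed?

4

Sort by profit descending; place each in the latest free slot ≤ its deadline.
By profit: G(d1,87), D(d3,82), A(d3,72), I(d1,69), B(d1,68), F(d3,61), H(d3,49), E(d3,36), J(d2,16), C(d4,11)
G→slot 1; D→slot 3; A→slot 2; I skipped; B skipped; F skipped; H skipped; E skipped; J skipped; C→slot 4.
4 of 10 scheduled.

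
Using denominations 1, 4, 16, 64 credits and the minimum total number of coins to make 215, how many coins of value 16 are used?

215 = 3×64 + 1×16 + 1×4 + 3×1
Count of 16: 1

1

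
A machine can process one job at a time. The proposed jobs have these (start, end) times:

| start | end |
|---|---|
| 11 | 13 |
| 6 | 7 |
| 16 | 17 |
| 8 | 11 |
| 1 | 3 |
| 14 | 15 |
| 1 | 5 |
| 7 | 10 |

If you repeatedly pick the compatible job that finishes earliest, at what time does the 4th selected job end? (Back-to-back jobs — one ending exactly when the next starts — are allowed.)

13

By end time: (1,3), (1,5), (6,7), (7,10), (8,11), (11,13), (14,15), (16,17).
Pick (1,3); next start ≥ 3 → (6,7); next start ≥ 7 → (7,10); next start ≥ 10 → (11,13); next start ≥ 13 → (14,15); next start ≥ 15 → (16,17).
Selected: (1,3) (6,7) (7,10) (11,13) (14,15) (16,17)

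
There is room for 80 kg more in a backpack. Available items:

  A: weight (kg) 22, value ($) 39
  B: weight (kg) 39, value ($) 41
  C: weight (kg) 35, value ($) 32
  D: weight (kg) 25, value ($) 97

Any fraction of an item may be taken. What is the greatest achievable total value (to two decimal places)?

Greedy by value/weight ratio, highest first.
Ratios (sorted): D 3.88, A 1.77, B 1.05, C 0.91
take D (25 @ 97); take A (22 @ 39); take 33/39 of B → 34.69. Capacity used 80/80.
Total value = 170.69

170.69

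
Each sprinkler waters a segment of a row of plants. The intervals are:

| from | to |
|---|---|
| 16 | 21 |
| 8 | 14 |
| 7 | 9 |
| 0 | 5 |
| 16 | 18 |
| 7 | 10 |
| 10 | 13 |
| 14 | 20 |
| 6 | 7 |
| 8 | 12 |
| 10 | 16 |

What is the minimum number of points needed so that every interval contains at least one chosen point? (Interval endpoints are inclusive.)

By right end: [0,5]  [6,7]  [7,9]  [7,10]  [8,12]  [10,13]  [8,14]  [10,16]  [16,18]  [14,20]  [16,21]
[0,5] uncovered → point at 5; [6,7] uncovered → point at 7; [8,12] uncovered → point at 12; [16,18] uncovered → point at 18.
Points: 5, 7, 12, 18 (4 total).

4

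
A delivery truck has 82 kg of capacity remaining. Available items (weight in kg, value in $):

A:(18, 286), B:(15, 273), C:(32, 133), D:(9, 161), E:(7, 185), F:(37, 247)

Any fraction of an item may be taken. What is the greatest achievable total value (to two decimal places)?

1125.30

Sort by value per unit weight and fill in that order.
Order: E (185/7=26.43) > B (273/15=18.20) > D (161/9=17.89) > A (286/18=15.89) > F (247/37=6.68) > C (133/32=4.16)
Fill: take E (7 @ 185) → take B (15 @ 273) → take D (9 @ 161) → take A (18 @ 286) → take 33/37 of F → 220.30; 82/82 used.
Total value = 1125.30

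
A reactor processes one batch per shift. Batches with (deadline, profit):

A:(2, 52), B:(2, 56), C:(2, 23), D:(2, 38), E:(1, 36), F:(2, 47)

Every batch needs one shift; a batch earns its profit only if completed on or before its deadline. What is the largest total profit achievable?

Profit order: B=56 A=52 F=47 D=38 E=36 C=23
Assign: B→slot 2, A→slot 1, F skipped, D skipped, E skipped, C skipped.
Slots: [1:A] [2:B]
Profit = 52 + 56 = 108

108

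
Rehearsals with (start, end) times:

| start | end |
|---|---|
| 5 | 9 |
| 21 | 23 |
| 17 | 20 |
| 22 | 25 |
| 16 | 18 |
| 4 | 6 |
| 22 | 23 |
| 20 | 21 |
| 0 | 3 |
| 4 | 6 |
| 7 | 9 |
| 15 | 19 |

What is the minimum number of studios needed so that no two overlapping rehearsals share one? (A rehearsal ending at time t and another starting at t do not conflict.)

3

The answer is the maximum number of intervals overlapping at any instant.
starts: [0, 4, 4, 5, 7, 15, 16, 17, 20, 21, 22, 22]
ends:   [3, 6, 6, 9, 9, 18, 19, 20, 21, 23, 23, 25]
s0→1 e3→0 s4→1 s4→2 s5→3  — peak 3.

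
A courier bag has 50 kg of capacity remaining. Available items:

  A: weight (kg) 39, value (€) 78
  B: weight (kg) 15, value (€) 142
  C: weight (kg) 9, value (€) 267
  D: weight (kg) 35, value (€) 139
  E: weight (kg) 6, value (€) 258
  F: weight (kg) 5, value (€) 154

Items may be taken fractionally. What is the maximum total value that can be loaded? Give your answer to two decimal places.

880.57

Sort by value per unit weight and fill in that order.
Order: E (258/6=43.00) > F (154/5=30.80) > C (267/9=29.67) > B (142/15=9.47) > D (139/35=3.97) > A (78/39=2.00)
Fill: take E (6 @ 258) → take F (5 @ 154) → take C (9 @ 267) → take B (15 @ 142) → take 15/35 of D → 59.57; 50/50 used.
Total value = 880.57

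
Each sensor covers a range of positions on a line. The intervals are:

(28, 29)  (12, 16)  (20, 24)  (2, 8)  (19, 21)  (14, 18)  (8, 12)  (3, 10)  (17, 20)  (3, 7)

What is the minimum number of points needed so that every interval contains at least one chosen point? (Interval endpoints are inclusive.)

Process intervals by earliest right end; each time one isn't hit yet, stab at its right endpoint.
Sorted: [3,7] [2,8] [3,10] [8,12] [12,16] [14,18] [17,20] [19,21] [20,24] [28,29]
{[3,7],[2,8],[3,10]} hit by 7; {[8,12],[12,16]} hit by 12; {[14,18],[17,20]} hit by 18; {[19,21],[20,24]} hit by 21; {[28,29]} hit by 29.
Points: 7, 12, 18, 21, 29 (5 total).

5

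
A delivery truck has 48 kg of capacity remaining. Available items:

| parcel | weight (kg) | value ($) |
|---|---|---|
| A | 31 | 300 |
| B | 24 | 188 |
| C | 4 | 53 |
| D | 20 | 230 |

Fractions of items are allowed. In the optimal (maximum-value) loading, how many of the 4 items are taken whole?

Sort by value per unit weight and fill in that order.
Order: C (53/4=13.25) > D (230/20=11.50) > A (300/31=9.68) > B (188/24=7.83)
Fill: take C (4 @ 53) → take D (20 @ 230) → take 24/31 of A → 232.26; 48/48 used.
2 item(s) taken whole; one partial (take 24/31 of A).

2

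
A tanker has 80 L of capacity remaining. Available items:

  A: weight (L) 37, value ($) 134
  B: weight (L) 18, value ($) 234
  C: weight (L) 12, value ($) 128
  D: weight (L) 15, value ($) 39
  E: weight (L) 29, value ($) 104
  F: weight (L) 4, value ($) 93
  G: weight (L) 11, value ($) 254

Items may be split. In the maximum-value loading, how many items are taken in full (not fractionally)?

4

Greedy by value/weight ratio, highest first.
Ratios (sorted): F 23.25, G 23.09, B 13.00, C 10.67, A 3.62, E 3.59, D 2.60
take F (4 @ 93); take G (11 @ 254); take B (18 @ 234); take C (12 @ 128); take 35/37 of A → 126.76. Capacity used 80/80.
4 item(s) taken whole; one partial (take 35/37 of A).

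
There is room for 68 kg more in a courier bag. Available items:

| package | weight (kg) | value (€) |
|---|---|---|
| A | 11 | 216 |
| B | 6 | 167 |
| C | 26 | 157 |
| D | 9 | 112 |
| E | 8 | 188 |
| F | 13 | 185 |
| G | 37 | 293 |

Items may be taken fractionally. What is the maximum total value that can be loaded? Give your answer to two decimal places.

Greedy by value/weight ratio, highest first.
Order: B (167/6=27.83) > E (188/8=23.50) > A (216/11=19.64) > F (185/13=14.23) > D (112/9=12.44) > G (293/37=7.92) > C (157/26=6.04)
Fill: take B (6 @ 167) → take E (8 @ 188) → take A (11 @ 216) → take F (13 @ 185) → take D (9 @ 112) → take 21/37 of G → 166.30; 68/68 used.
Total value = 1034.30

1034.30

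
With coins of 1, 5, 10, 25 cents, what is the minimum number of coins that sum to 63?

63 = 2×25 + 1×10 + 3×1
Total coins = 2 + 1 + 3 = 6

6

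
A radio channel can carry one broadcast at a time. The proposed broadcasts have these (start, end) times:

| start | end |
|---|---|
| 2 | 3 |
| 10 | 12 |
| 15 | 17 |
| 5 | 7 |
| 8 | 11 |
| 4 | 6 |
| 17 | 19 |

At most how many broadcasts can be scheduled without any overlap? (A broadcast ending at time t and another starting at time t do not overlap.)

Sort by end time and greedily take each interval whose start is ≥ the last chosen end.
Sorted by end: (2,3)  (4,6)  (5,7)  (8,11)  (10,12)  (15,17)  (17,19)
take (2,3); take (4,6); skip (5,7); take (8,11); take (15,17); take (17,19).
Selected 5 broadcasts.

5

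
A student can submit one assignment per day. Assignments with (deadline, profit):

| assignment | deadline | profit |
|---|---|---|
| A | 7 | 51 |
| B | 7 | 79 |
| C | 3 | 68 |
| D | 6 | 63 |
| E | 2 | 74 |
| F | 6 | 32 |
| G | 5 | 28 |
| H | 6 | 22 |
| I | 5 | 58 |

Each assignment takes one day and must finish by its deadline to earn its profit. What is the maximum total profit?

425

By profit: B(d7,79), E(d2,74), C(d3,68), D(d6,63), I(d5,58), A(d7,51), F(d6,32), G(d5,28), H(d6,22)
B→slot 7; E→slot 2; C→slot 3; D→slot 6; I→slot 5; A→slot 4; F→slot 1; G skipped; H skipped.
Profit = 32 + 74 + 68 + 51 + 58 + 63 + 79 = 425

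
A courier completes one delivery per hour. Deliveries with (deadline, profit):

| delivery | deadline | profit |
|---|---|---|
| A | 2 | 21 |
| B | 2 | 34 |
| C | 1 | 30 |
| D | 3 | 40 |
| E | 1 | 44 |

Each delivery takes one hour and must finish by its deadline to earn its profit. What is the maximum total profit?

Profit order: E=44 D=40 B=34 C=30 A=21
Assign: E→slot 1, D→slot 3, B→slot 2, C skipped, A skipped.
Slots: [1:E] [2:B] [3:D]
Profit = 44 + 34 + 40 = 118

118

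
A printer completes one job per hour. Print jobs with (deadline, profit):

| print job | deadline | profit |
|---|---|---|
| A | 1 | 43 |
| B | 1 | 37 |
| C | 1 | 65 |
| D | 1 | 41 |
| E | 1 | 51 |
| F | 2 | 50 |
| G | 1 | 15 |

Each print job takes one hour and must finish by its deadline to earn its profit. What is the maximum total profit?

Take jobs in profit order; each goes to the latest open slot no later than its deadline.
Profit order: C=65 E=51 F=50 A=43 D=41 B=37 G=15
Assign: C→slot 1, E skipped, F→slot 2, A skipped, D skipped, B skipped, G skipped.
Slots: [1:C] [2:F]
Profit = 65 + 50 = 115

115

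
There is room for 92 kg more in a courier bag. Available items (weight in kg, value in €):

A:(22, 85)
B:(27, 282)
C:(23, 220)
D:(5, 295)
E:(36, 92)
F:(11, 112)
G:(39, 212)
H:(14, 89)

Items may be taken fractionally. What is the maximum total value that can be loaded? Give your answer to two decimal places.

1063.23

Sort by value per unit weight and fill in that order.
Ratios (sorted): D 59.00, B 10.44, F 10.18, C 9.57, H 6.36, G 5.44, A 3.86, E 2.56
take D (5 @ 295); take B (27 @ 282); take F (11 @ 112); take C (23 @ 220); take H (14 @ 89); take 12/39 of G → 65.23. Capacity used 92/92.
Total value = 1063.23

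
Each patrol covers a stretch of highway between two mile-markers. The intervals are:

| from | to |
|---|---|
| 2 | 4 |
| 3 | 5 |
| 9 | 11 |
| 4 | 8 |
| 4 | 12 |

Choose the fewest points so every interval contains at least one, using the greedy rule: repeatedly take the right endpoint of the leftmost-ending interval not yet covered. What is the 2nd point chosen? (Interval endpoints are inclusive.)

Sort by right endpoint; whenever an interval is uncovered, place a point at its right end.
By right end: [2,4]  [3,5]  [4,8]  [9,11]  [4,12]
[2,4] uncovered → point at 4; [9,11] uncovered → point at 11.
Points: 4, 11 (2 total).

11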